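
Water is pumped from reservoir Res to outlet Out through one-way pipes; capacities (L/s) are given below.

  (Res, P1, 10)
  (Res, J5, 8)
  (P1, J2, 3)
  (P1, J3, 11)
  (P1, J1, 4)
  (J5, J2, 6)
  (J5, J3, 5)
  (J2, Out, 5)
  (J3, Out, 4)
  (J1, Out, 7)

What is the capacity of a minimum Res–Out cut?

13

Augment Res→P1→J2→Out: bottleneck 3, flow now 3.
Augment Res→P1→J3→Out: bottleneck 4, flow now 7.
Augment Res→P1→J1→Out: bottleneck 3, flow now 10.
Augment Res→J5→J2→Out: bottleneck 2, flow now 12.
Augment Res→J5→J2→P1→J1→Out: bottleneck 1, flow now 13. (uses reverse residual edge)
No augmenting path remains; maximum flow = 13.
By max-flow min-cut, the minimum cut capacity equals the max flow.
In the residual graph, reachable from Res: {Res, P1, J5, J2, J3}.
Min-cut edges: P1→J1 (4), J2→Out (5), J3→Out (4); capacity 4 + 5 + 4 = 13.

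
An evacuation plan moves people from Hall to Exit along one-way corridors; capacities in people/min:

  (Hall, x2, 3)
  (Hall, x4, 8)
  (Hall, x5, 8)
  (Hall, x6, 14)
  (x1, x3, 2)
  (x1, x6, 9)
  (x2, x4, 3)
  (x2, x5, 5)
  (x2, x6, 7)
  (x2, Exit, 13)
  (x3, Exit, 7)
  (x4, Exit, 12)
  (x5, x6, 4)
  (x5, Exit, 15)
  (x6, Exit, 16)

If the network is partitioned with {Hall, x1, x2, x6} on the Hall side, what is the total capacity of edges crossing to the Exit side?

55

Edges leaving {Hall, x1, x2, x6}: Hall→x4 (8), Hall→x5 (8), x1→x3 (2), x2→x4 (3), x2→x5 (5), x2→Exit (13), x6→Exit (16).
Cut capacity = 8 + 8 + 2 + 3 + 5 + 13 + 16 = 55.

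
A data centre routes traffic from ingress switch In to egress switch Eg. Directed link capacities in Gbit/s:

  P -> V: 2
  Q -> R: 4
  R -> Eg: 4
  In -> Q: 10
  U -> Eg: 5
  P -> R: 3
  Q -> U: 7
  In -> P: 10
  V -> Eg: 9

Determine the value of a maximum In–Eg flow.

11

Augment In→P→R→Eg: bottleneck 3, flow now 3.
Augment In→P→V→Eg: bottleneck 2, flow now 5.
Augment In→Q→R→Eg: bottleneck 1, flow now 6.
Augment In→Q→U→Eg: bottleneck 5, flow now 11.
No augmenting path remains; maximum flow = 11.
In the residual graph, reachable from In: {In, P, Q, R, U}.
Min-cut edges: P→V (2), R→Eg (4), U→Eg (5); capacity 2 + 4 + 5 = 11.
This cut is saturated, so no flow can exceed 11.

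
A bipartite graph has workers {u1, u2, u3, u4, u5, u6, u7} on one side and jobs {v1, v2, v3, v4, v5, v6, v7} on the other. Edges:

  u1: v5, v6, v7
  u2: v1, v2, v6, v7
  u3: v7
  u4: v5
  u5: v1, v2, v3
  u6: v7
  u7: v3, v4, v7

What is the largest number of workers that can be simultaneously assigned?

6

Unit-capacity flow: source→left, listed edges, right→sink; max matching = max flow.
Augmenting path u1→v5 (+1); matched 1.
Augmenting path u2→v1 (+1); matched 2.
Augmenting path u3→v7 (+1); matched 3.
Augmenting path u5→v2 (+1); matched 4.
Augmenting path u7→v3 (+1); matched 5.
Augmenting path u4→v5→u1→v6 (+1); matched 6.
No augmenting path remains; maximum matching = 6.
König certificate: {u1, u2, u4, u5, u7, v7} is a vertex cover of size 6 (every listed pair touches it), so no matching can be larger.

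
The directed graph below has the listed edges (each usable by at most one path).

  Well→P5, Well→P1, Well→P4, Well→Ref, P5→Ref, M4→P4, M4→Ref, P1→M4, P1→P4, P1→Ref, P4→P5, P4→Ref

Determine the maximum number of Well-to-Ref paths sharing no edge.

4

Assign every edge capacity 1; by Menger, the answer equals the max flow.
Path Well→Ref (+1); total 1.
Path Well→P5→Ref (+1); total 2.
Path Well→P1→Ref (+1); total 3.
Path Well→P4→Ref (+1); total 4.
No residual Well→Ref path; max flow = 4.
Certifying cut of size 4: {Well→P1, Well→P4, Well→P5, Well→Ref}.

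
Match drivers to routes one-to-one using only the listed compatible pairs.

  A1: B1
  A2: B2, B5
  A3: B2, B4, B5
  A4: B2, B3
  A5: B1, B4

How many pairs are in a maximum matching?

5

Unit-capacity flow: source→left, listed edges, right→sink; max matching = max flow.
Augmenting path A1→B1 (+1); matched 1.
Augmenting path A2→B2 (+1); matched 2.
Augmenting path A3→B4 (+1); matched 3.
Augmenting path A4→B3 (+1); matched 4.
Augmenting path A5→B4→A3→B5 (+1); matched 5.
No augmenting path remains; maximum matching = 5.
König certificate: {A1, A2, A3, A4, A5} is a vertex cover of size 5 (every listed pair touches it), so no matching can be larger.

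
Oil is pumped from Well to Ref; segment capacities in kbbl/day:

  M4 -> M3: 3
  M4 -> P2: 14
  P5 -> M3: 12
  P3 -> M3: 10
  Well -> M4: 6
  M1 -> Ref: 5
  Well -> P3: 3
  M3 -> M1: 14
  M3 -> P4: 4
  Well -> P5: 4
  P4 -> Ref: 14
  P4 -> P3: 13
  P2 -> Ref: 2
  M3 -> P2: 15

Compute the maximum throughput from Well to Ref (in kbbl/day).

11

Augment Well→M4→P2→Ref: bottleneck 2, flow now 2.
Augment Well→P3→M3→M1→Ref: bottleneck 3, flow now 5.
Augment Well→M4→M3→M1→Ref: bottleneck 2, flow now 7.
Augment Well→M4→M3→P4→Ref: bottleneck 1, flow now 8.
Augment Well→P5→M3→P4→Ref: bottleneck 3, flow now 11.
No augmenting path remains; maximum flow = 11.
In the residual graph, reachable from Well: {Well, P3, M4, P5, M3, M1, P2}.
Min-cut edges: M3→P4 (4), M1→Ref (5), P2→Ref (2); capacity 4 + 5 + 2 = 11.
This cut is saturated, so no flow can exceed 11.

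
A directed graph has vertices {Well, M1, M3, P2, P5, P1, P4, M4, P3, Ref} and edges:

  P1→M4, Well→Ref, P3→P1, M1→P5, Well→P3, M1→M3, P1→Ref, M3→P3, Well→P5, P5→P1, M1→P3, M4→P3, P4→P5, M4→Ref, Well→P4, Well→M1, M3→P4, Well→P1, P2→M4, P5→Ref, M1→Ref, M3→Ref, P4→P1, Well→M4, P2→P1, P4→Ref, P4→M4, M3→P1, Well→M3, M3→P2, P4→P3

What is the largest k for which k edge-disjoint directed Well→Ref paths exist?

Assign every edge capacity 1; by Menger, the answer equals the max flow.
Path Well→Ref (+1); total 1.
Path Well→M1→Ref (+1); total 2.
Path Well→M3→Ref (+1); total 3.
Path Well→P5→Ref (+1); total 4.
Path Well→P1→Ref (+1); total 5.
Path Well→P4→Ref (+1); total 6.
Path Well→M4→Ref (+1); total 7.
No residual Well→Ref path; max flow = 7.
Certifying cut of size 7: {M4→Ref, P1→Ref, Well→M1, Well→M3, Well→P4, Well→P5, Well→Ref}.

7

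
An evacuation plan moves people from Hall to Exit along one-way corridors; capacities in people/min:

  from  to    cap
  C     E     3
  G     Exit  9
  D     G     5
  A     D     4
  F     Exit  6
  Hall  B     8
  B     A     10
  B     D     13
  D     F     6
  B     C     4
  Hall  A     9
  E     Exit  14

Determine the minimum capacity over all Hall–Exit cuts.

12

Augment Hall→A→D→F→Exit: bottleneck 4, flow now 4.
Augment Hall→B→C→E→Exit: bottleneck 3, flow now 7.
Augment Hall→B→D→F→Exit: bottleneck 2, flow now 9.
Augment Hall→B→D→G→Exit: bottleneck 3, flow now 12.
No augmenting path remains; maximum flow = 12.
By max-flow min-cut, the minimum cut capacity equals the max flow.
In the residual graph, reachable from Hall: {Hall, A}.
Min-cut edges: Hall→B (8), A→D (4); capacity 8 + 4 = 12.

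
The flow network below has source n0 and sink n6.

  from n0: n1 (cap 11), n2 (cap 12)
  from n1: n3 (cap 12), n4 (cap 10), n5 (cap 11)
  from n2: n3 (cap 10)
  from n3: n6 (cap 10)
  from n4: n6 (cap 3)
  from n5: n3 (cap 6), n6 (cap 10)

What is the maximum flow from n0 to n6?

Augment n0→n1→n3→n6: bottleneck 10, flow now 10.
Augment n0→n1→n4→n6: bottleneck 1, flow now 11.
Augment n0→n2→n3→n1→n4→n6: bottleneck 2, flow now 13. (uses reverse residual edge)
Augment n0→n2→n3→n1→n5→n6: bottleneck 8, flow now 21. (uses reverse residual edge)
No augmenting path remains; maximum flow = 21.
In the residual graph, reachable from n0: {n0, n2}.
Min-cut edges: n0→n1 (11), n2→n3 (10); capacity 11 + 10 = 21.
This cut is saturated, so no flow can exceed 21.

21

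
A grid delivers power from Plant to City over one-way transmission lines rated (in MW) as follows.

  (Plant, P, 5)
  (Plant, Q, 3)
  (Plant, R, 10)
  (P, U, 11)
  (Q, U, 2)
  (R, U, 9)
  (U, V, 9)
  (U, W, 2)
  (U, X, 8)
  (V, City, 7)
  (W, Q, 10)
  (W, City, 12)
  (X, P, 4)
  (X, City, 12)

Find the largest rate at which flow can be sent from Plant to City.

16

Augment Plant→P→U→V→City: bottleneck 5, flow now 5.
Augment Plant→Q→U→V→City: bottleneck 2, flow now 7.
Augment Plant→R→U→W→City: bottleneck 2, flow now 9.
Augment Plant→R→U→X→City: bottleneck 7, flow now 16.
No augmenting path remains; maximum flow = 16.
In the residual graph, reachable from Plant: {Plant, Q, R}.
Min-cut edges: Plant→P (5), Q→U (2), R→U (9); capacity 5 + 2 + 9 = 16.
This cut is saturated, so no flow can exceed 16.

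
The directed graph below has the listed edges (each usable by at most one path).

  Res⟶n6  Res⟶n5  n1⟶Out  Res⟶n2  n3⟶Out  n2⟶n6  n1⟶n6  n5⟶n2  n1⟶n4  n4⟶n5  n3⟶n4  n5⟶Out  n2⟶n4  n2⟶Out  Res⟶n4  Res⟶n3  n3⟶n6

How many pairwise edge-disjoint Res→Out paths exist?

Assign every edge capacity 1; by Menger, the answer equals the max flow.
Path Res→n2→Out (+1); total 1.
Path Res→n3→Out (+1); total 2.
Path Res→n5→Out (+1); total 3.
No residual Res→Out path; max flow = 3.
Certifying cut of size 3: {Res→n3, n2→Out, n5→Out}.

3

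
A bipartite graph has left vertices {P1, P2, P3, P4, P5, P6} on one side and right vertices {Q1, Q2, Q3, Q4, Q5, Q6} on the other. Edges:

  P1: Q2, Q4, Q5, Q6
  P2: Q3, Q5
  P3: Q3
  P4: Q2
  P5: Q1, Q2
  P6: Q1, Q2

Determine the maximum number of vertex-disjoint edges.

Unit-capacity flow: source→left, listed edges, right→sink; max matching = max flow.
Augmenting path P1→Q2 (+1); matched 1.
Augmenting path P2→Q3 (+1); matched 2.
Augmenting path P5→Q1 (+1); matched 3.
Augmenting path P3→Q3→P2→Q5 (+1); matched 4.
Augmenting path P4→Q2→P1→Q4 (+1); matched 5.
No augmenting path remains; maximum matching = 5.
König certificate: {P1, P2, P3, Q1, Q2} is a vertex cover of size 5 (every listed pair touches it), so no matching can be larger.

5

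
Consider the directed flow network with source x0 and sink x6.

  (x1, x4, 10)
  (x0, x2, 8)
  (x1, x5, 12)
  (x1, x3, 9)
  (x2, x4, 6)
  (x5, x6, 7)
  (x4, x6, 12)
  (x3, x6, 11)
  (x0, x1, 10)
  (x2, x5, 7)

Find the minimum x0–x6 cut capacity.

18

Augment x0→x1→x3→x6: bottleneck 9, flow now 9.
Augment x0→x1→x4→x6: bottleneck 1, flow now 10.
Augment x0→x2→x4→x6: bottleneck 6, flow now 16.
Augment x0→x2→x5→x6: bottleneck 2, flow now 18.
No augmenting path remains; maximum flow = 18.
By max-flow min-cut, the minimum cut capacity equals the max flow.
In the residual graph, reachable from x0: {x0}.
Min-cut edges: x0→x1 (10), x0→x2 (8); capacity 10 + 8 = 18.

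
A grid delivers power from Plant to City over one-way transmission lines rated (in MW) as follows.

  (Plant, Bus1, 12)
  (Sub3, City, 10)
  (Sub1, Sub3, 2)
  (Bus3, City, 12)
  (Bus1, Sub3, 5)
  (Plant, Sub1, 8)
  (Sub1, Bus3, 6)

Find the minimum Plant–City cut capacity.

Augment Plant→Bus1→Sub3→City: bottleneck 5, flow now 5.
Augment Plant→Sub1→Sub3→City: bottleneck 2, flow now 7.
Augment Plant→Sub1→Bus3→City: bottleneck 6, flow now 13.
No augmenting path remains; maximum flow = 13.
By max-flow min-cut, the minimum cut capacity equals the max flow.
In the residual graph, reachable from Plant: {Plant, Bus1}.
Min-cut edges: Plant→Sub1 (8), Bus1→Sub3 (5); capacity 8 + 5 = 13.

13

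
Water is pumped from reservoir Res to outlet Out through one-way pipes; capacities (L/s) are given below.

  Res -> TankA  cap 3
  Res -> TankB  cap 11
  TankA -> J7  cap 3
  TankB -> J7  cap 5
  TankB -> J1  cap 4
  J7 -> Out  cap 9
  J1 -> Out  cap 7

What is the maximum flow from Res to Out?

Augment Res→TankA→J7→Out: bottleneck 3, flow now 3.
Augment Res→TankB→J7→Out: bottleneck 5, flow now 8.
Augment Res→TankB→J1→Out: bottleneck 4, flow now 12.
No augmenting path remains; maximum flow = 12.
In the residual graph, reachable from Res: {Res, TankB}.
Min-cut edges: Res→TankA (3), TankB→J7 (5), TankB→J1 (4); capacity 3 + 5 + 4 = 12.
This cut is saturated, so no flow can exceed 12.

12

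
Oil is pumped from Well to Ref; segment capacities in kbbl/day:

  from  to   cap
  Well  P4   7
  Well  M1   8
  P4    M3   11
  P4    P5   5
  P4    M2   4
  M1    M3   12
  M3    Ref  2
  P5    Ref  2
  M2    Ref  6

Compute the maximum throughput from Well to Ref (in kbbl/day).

Augment Well→P4→M3→Ref: bottleneck 2, flow now 2.
Augment Well→P4→P5→Ref: bottleneck 2, flow now 4.
Augment Well→P4→M2→Ref: bottleneck 3, flow now 7.
Augment Well→M1→M3→P4→M2→Ref: bottleneck 1, flow now 8. (uses reverse residual edge)
No augmenting path remains; maximum flow = 8.
In the residual graph, reachable from Well: {Well, P4, M1, M3, P5}.
Min-cut edges: P4→M2 (4), M3→Ref (2), P5→Ref (2); capacity 4 + 2 + 2 = 8.
This cut is saturated, so no flow can exceed 8.

8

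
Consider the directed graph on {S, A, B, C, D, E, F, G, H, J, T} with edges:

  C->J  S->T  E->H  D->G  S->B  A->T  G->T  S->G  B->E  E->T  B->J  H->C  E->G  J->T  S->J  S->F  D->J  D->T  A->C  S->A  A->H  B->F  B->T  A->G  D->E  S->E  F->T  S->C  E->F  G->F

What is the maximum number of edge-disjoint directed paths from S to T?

Assign every edge capacity 1; by Menger, the answer equals the max flow.
Path S→T (+1); total 1.
Path S→A→T (+1); total 2.
Path S→B→T (+1); total 3.
Path S→E→T (+1); total 4.
Path S→F→T (+1); total 5.
Path S→G→T (+1); total 6.
Path S→J→T (+1); total 7.
No residual S→T path; max flow = 7.
Certifying cut of size 7: {J→T, S→A, S→B, S→E, S→F, S→G, S→T}.

7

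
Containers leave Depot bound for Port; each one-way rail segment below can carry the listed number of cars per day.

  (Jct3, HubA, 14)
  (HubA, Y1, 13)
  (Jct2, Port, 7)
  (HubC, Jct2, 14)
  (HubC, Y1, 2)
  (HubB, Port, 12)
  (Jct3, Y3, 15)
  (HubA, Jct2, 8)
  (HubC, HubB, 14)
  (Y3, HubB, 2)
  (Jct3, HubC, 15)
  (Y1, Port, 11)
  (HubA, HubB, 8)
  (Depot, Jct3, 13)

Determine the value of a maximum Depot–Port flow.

Augment Depot→Jct3→Y3→HubB→Port: bottleneck 2, flow now 2.
Augment Depot→Jct3→HubC→Y1→Port: bottleneck 2, flow now 4.
Augment Depot→Jct3→HubC→Jct2→Port: bottleneck 7, flow now 11.
Augment Depot→Jct3→HubC→HubB→Port: bottleneck 2, flow now 13.
No augmenting path remains; maximum flow = 13.
In the residual graph, reachable from Depot: {Depot}.
Min-cut edges: Depot→Jct3 (13); capacity 13 = 13.
This cut is saturated, so no flow can exceed 13.

13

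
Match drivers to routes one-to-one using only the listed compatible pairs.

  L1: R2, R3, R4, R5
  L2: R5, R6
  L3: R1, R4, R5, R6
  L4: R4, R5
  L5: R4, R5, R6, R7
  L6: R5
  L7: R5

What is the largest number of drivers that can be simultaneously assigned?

Unit-capacity flow: source→left, listed edges, right→sink; max matching = max flow.
Augmenting path L1→R2 (+1); matched 1.
Augmenting path L2→R5 (+1); matched 2.
Augmenting path L3→R1 (+1); matched 3.
Augmenting path L4→R4 (+1); matched 4.
Augmenting path L5→R6 (+1); matched 5.
Augmenting path L6→R5→L2→R6→L5→R7 (+1); matched 6.
No augmenting path remains; maximum matching = 6.
König certificate: {L1, L2, L3, L4, L5, R5} is a vertex cover of size 6 (every listed pair touches it), so no matching can be larger.

6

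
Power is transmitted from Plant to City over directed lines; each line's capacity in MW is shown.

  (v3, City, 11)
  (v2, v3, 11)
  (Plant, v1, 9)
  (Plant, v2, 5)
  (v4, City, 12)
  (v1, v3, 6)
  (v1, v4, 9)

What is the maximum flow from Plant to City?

14

Augment Plant→v1→v3→City: bottleneck 6, flow now 6.
Augment Plant→v1→v4→City: bottleneck 3, flow now 9.
Augment Plant→v2→v3→City: bottleneck 5, flow now 14.
No augmenting path remains; maximum flow = 14.
In the residual graph, reachable from Plant: {Plant}.
Min-cut edges: Plant→v1 (9), Plant→v2 (5); capacity 9 + 5 = 14.
This cut is saturated, so no flow can exceed 14.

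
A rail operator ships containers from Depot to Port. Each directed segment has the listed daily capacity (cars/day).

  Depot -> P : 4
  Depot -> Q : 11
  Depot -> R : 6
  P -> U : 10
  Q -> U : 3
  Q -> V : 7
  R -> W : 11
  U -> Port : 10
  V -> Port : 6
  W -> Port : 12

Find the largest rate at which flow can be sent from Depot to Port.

Augment Depot→P→U→Port: bottleneck 4, flow now 4.
Augment Depot→Q→U→Port: bottleneck 3, flow now 7.
Augment Depot→Q→V→Port: bottleneck 6, flow now 13.
Augment Depot→R→W→Port: bottleneck 6, flow now 19.
No augmenting path remains; maximum flow = 19.
In the residual graph, reachable from Depot: {Depot, Q, V}.
Min-cut edges: Depot→P (4), Depot→R (6), Q→U (3), V→Port (6); capacity 4 + 6 + 3 + 6 = 19.
This cut is saturated, so no flow can exceed 19.

19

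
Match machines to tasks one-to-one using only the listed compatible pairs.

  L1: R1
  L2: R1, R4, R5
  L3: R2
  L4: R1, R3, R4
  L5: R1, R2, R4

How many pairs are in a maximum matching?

5

Unit-capacity flow: source→left, listed edges, right→sink; max matching = max flow.
Augmenting path L1→R1 (+1); matched 1.
Augmenting path L2→R4 (+1); matched 2.
Augmenting path L3→R2 (+1); matched 3.
Augmenting path L4→R3 (+1); matched 4.
Augmenting path L5→R4→L2→R5 (+1); matched 5.
No augmenting path remains; maximum matching = 5.
König certificate: {L1, L2, L3, L4, L5} is a vertex cover of size 5 (every listed pair touches it), so no matching can be larger.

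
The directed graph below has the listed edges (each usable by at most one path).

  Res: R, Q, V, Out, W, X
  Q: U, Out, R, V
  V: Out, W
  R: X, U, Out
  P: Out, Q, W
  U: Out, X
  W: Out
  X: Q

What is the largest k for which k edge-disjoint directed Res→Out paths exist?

6

Assign every edge capacity 1; by Menger, the answer equals the max flow.
Path Res→Out (+1); total 1.
Path Res→Q→Out (+1); total 2.
Path Res→R→Out (+1); total 3.
Path Res→V→Out (+1); total 4.
Path Res→W→Out (+1); total 5.
Path Res→X→Q→U→Out (+1); total 6.
No residual Res→Out path; max flow = 6.
Certifying cut of size 6: {Res→Out, Res→Q, Res→R, Res→V, Res→W, Res→X}.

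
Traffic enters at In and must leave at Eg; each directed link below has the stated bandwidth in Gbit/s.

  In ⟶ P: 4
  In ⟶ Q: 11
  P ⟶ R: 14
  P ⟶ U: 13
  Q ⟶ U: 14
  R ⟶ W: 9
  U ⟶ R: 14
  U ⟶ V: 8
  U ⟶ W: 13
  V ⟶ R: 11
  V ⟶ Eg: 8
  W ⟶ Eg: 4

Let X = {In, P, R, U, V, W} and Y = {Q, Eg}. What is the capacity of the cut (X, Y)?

Edges leaving {In, P, R, U, V, W}: In→Q (11), V→Eg (8), W→Eg (4).
Cut capacity = 11 + 8 + 4 = 23.

23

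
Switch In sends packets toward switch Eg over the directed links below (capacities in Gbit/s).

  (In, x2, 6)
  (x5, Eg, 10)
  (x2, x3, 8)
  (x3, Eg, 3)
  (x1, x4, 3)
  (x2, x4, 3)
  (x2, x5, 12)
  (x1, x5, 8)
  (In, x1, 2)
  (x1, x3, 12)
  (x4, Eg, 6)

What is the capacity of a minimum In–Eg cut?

Augment In→x1→x3→Eg: bottleneck 2, flow now 2.
Augment In→x2→x3→Eg: bottleneck 1, flow now 3.
Augment In→x2→x4→Eg: bottleneck 3, flow now 6.
Augment In→x2→x5→Eg: bottleneck 2, flow now 8.
No augmenting path remains; maximum flow = 8.
By max-flow min-cut, the minimum cut capacity equals the max flow.
In the residual graph, reachable from In: {In}.
Min-cut edges: In→x1 (2), In→x2 (6); capacity 2 + 6 = 8.

8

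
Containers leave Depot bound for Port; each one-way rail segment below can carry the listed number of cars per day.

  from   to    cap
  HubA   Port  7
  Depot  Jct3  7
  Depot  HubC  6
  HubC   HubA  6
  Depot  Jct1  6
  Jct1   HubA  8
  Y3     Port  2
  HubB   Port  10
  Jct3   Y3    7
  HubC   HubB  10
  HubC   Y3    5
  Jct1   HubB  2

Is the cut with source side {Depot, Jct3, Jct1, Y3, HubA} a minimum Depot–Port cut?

Given cut capacity: 6 + 2 + 2 + 7 = 17.
Augment Depot→Jct3→Y3→Port: bottleneck 2, flow now 2.
Augment Depot→HubC→HubB→Port: bottleneck 6, flow now 8.
Augment Depot→Jct1→HubB→Port: bottleneck 2, flow now 10.
Augment Depot→Jct1→HubA→Port: bottleneck 4, flow now 14.
No augmenting path remains; maximum flow = 14.
In the residual graph, reachable from Depot: {Depot, Jct3, Y3}.
Min-cut edges: Depot→HubC (6), Depot→Jct1 (6), Y3→Port (2); capacity 6 + 6 + 2 = 14.
Cut capacity 17 exceeds the max flow 14, so it is not minimum.

No — its capacity is 17, but the minimum cut has capacity 14.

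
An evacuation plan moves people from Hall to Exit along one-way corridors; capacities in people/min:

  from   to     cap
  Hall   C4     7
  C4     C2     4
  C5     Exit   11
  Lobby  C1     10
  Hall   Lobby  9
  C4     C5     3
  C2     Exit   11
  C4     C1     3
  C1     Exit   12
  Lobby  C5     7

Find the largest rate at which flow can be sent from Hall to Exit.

16

Augment Hall→C4→C5→Exit: bottleneck 3, flow now 3.
Augment Hall→C4→C1→Exit: bottleneck 3, flow now 6.
Augment Hall→C4→C2→Exit: bottleneck 1, flow now 7.
Augment Hall→Lobby→C5→Exit: bottleneck 7, flow now 14.
Augment Hall→Lobby→C1→Exit: bottleneck 2, flow now 16.
No augmenting path remains; maximum flow = 16.
In the residual graph, reachable from Hall: {Hall}.
Min-cut edges: Hall→C4 (7), Hall→Lobby (9); capacity 7 + 9 = 16.
This cut is saturated, so no flow can exceed 16.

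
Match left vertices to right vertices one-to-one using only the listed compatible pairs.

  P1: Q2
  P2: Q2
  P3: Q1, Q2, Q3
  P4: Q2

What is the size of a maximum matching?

2

Unit-capacity flow: source→left, listed edges, right→sink; max matching = max flow.
Augmenting path P1→Q2 (+1); matched 1.
Augmenting path P3→Q1 (+1); matched 2.
No augmenting path remains; maximum matching = 2.
König certificate: {P3, Q2} is a vertex cover of size 2 (every listed pair touches it), so no matching can be larger.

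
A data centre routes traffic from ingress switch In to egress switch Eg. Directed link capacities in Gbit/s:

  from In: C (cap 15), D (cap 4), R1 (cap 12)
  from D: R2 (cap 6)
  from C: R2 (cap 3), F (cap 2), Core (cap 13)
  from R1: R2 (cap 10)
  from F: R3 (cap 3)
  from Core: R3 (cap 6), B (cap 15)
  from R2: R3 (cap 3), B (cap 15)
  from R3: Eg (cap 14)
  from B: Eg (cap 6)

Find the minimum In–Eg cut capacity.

17

Augment In→D→R2→R3→Eg: bottleneck 3, flow now 3.
Augment In→D→R2→B→Eg: bottleneck 1, flow now 4.
Augment In→C→F→R3→Eg: bottleneck 2, flow now 6.
Augment In→C→Core→R3→Eg: bottleneck 6, flow now 12.
Augment In→C→Core→B→Eg: bottleneck 5, flow now 17.
No augmenting path remains; maximum flow = 17.
By max-flow min-cut, the minimum cut capacity equals the max flow.
In the residual graph, reachable from In: {In, D, C, R1, Core, R2, B}.
Min-cut edges: C→F (2), Core→R3 (6), R2→R3 (3), B→Eg (6); capacity 2 + 6 + 3 + 6 = 17.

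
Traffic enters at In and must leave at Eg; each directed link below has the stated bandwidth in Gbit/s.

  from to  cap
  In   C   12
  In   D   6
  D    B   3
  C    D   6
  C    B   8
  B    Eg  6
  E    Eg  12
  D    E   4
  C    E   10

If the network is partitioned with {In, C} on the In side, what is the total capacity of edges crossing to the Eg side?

Edges leaving {In, C}: In→D (6), C→D (6), C→E (10), C→B (8).
Cut capacity = 6 + 6 + 10 + 8 = 30.

30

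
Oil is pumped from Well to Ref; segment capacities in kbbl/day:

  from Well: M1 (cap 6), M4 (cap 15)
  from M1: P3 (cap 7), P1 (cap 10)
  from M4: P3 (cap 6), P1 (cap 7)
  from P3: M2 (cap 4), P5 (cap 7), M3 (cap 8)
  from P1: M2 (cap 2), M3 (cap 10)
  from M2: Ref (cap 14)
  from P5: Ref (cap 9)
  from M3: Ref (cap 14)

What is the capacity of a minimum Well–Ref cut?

19

Augment Well→M1→P3→M2→Ref: bottleneck 4, flow now 4.
Augment Well→M1→P3→P5→Ref: bottleneck 2, flow now 6.
Augment Well→M4→P3→P5→Ref: bottleneck 5, flow now 11.
Augment Well→M4→P3→M3→Ref: bottleneck 1, flow now 12.
Augment Well→M4→P1→M2→Ref: bottleneck 2, flow now 14.
Augment Well→M4→P1→M3→Ref: bottleneck 5, flow now 19.
No augmenting path remains; maximum flow = 19.
By max-flow min-cut, the minimum cut capacity equals the max flow.
In the residual graph, reachable from Well: {Well, M4}.
Min-cut edges: Well→M1 (6), M4→P3 (6), M4→P1 (7); capacity 6 + 6 + 7 = 19.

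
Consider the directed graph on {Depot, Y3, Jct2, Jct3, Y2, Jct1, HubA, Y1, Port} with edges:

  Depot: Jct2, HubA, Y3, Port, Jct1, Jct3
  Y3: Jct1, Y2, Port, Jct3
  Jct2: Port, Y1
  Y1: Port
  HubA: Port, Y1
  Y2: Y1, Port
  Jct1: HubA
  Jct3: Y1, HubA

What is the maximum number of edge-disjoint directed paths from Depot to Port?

5

Assign every edge capacity 1; by Menger, the answer equals the max flow.
Path Depot→Port (+1); total 1.
Path Depot→Y3→Port (+1); total 2.
Path Depot→Jct2→Port (+1); total 3.
Path Depot→HubA→Port (+1); total 4.
Path Depot→Jct3→Y1→Port (+1); total 5.
No residual Depot→Port path; max flow = 5.
Certifying cut of size 5: {Depot→Jct2, Depot→Port, Depot→Y3, HubA→Port, Y1→Port}.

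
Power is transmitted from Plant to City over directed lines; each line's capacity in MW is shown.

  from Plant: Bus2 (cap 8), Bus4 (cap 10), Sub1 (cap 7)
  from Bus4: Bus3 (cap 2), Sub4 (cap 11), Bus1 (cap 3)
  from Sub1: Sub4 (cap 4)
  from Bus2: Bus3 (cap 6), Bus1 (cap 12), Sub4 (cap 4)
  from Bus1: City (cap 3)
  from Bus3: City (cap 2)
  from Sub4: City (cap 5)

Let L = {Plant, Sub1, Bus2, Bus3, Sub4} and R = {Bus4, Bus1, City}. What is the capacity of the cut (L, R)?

Edges leaving {Plant, Sub1, Bus2, Bus3, Sub4}: Plant→Bus4 (10), Bus2→Bus1 (12), Bus3→City (2), Sub4→City (5).
Cut capacity = 10 + 12 + 2 + 5 = 29.

29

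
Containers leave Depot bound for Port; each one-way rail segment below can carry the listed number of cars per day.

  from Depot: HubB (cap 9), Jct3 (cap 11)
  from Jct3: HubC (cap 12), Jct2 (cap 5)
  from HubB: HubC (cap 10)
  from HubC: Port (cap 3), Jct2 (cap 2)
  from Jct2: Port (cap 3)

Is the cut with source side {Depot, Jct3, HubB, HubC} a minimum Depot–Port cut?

Given cut capacity: 5 + 2 + 3 = 10.
Augment Depot→Jct3→HubC→Port: bottleneck 3, flow now 3.
Augment Depot→Jct3→Jct2→Port: bottleneck 3, flow now 6.
No augmenting path remains; maximum flow = 6.
In the residual graph, reachable from Depot: {Depot, Jct3, HubB, HubC, Jct2}.
Min-cut edges: HubC→Port (3), Jct2→Port (3); capacity 3 + 3 = 6.
Cut capacity 10 exceeds the max flow 6, so it is not minimum.

No — its capacity is 10, but the minimum cut has capacity 6.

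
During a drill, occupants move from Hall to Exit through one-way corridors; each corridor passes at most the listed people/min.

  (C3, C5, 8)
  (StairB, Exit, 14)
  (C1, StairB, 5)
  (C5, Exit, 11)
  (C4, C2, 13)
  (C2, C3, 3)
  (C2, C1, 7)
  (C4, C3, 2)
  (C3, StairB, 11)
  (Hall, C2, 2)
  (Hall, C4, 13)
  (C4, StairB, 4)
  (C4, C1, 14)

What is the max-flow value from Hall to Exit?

Augment Hall→C4→StairB→Exit: bottleneck 4, flow now 4.
Augment Hall→C4→C3→StairB→Exit: bottleneck 2, flow now 6.
Augment Hall→C4→C1→StairB→Exit: bottleneck 5, flow now 11.
Augment Hall→C2→C3→StairB→Exit: bottleneck 2, flow now 13.
Augment Hall→C4→C2→C3→StairB→Exit: bottleneck 1, flow now 14.
No augmenting path remains; maximum flow = 14.
In the residual graph, reachable from Hall: {Hall, C4, C2, C1}.
Min-cut edges: C4→C3 (2), C4→StairB (4), C2→C3 (3), C1→StairB (5); capacity 2 + 4 + 3 + 5 = 14.
This cut is saturated, so no flow can exceed 14.

14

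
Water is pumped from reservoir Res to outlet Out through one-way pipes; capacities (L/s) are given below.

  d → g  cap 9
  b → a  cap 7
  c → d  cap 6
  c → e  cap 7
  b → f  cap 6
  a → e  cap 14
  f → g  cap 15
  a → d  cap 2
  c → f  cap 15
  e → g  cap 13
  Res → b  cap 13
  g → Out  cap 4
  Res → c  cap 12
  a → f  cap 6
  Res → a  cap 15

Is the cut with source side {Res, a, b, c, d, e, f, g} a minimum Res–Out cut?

Yes — it is a minimum cut (capacity 4).

Given cut capacity: 4 = 4.
Augment Res→a→d→g→Out: bottleneck 2, flow now 2.
Augment Res→a→e→g→Out: bottleneck 2, flow now 4.
No augmenting path remains; maximum flow = 4.
Cut capacity 4 equals the max flow, so it is a minimum cut.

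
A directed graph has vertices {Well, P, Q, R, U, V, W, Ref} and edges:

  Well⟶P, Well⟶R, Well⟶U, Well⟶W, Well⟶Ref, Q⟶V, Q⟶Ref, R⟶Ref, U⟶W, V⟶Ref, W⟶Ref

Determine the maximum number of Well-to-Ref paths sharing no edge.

Assign every edge capacity 1; by Menger, the answer equals the max flow.
Path Well→Ref (+1); total 1.
Path Well→R→Ref (+1); total 2.
Path Well→W→Ref (+1); total 3.
No residual Well→Ref path; max flow = 3.
Certifying cut of size 3: {W→Ref, Well→R, Well→Ref}.

3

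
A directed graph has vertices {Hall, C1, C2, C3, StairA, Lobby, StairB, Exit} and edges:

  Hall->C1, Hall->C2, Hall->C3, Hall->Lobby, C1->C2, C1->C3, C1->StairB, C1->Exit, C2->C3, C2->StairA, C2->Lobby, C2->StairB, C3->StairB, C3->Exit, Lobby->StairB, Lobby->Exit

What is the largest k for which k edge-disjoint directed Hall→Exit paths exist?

Assign every edge capacity 1; by Menger, the answer equals the max flow.
Path Hall→C1→Exit (+1); total 1.
Path Hall→C3→Exit (+1); total 2.
Path Hall→Lobby→Exit (+1); total 3.
No residual Hall→Exit path; max flow = 3.
Certifying cut of size 3: {C3→Exit, Hall→C1, Lobby→Exit}.

3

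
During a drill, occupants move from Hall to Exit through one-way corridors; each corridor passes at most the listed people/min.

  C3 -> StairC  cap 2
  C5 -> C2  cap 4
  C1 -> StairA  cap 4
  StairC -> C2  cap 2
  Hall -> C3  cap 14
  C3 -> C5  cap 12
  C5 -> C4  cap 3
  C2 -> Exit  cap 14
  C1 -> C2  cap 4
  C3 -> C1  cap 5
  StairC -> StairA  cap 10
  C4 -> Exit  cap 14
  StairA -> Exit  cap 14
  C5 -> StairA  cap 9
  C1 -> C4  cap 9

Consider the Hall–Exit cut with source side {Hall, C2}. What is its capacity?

28

Edges leaving {Hall, C2}: Hall→C3 (14), C2→Exit (14).
Cut capacity = 14 + 14 = 28.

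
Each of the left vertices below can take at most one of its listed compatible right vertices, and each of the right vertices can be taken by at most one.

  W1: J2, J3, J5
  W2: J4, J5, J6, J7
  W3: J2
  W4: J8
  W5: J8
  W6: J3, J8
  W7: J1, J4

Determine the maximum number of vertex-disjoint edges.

6

Unit-capacity flow: source→left, listed edges, right→sink; max matching = max flow.
Augmenting path W1→J2 (+1); matched 1.
Augmenting path W2→J4 (+1); matched 2.
Augmenting path W4→J8 (+1); matched 3.
Augmenting path W6→J3 (+1); matched 4.
Augmenting path W7→J1 (+1); matched 5.
Augmenting path W3→J2→W1→J5 (+1); matched 6.
No augmenting path remains; maximum matching = 6.
König certificate: {W1, W2, W3, W6, W7, J8} is a vertex cover of size 6 (every listed pair touches it), so no matching can be larger.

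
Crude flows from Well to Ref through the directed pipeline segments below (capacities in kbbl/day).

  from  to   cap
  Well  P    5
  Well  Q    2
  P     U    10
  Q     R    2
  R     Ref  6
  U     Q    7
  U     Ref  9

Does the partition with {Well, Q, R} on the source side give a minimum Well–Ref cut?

Given cut capacity: 5 + 6 = 11.
Augment Well→P→U→Ref: bottleneck 5, flow now 5.
Augment Well→Q→R→Ref: bottleneck 2, flow now 7.
No augmenting path remains; maximum flow = 7.
In the residual graph, reachable from Well: {Well}.
Min-cut edges: Well→P (5), Well→Q (2); capacity 5 + 2 = 7.
Cut capacity 11 exceeds the max flow 7, so it is not minimum.

No — its capacity is 11, but the minimum cut has capacity 7.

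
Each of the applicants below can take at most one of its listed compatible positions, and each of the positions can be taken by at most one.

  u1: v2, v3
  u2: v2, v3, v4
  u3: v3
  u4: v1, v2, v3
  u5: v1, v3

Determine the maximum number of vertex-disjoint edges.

4

Unit-capacity flow: source→left, listed edges, right→sink; max matching = max flow.
Augmenting path u1→v2 (+1); matched 1.
Augmenting path u2→v3 (+1); matched 2.
Augmenting path u4→v1 (+1); matched 3.
Augmenting path u3→v3→u2→v4 (+1); matched 4.
No augmenting path remains; maximum matching = 4.
König certificate: {u2, v1, v2, v3} is a vertex cover of size 4 (every listed pair touches it), so no matching can be larger.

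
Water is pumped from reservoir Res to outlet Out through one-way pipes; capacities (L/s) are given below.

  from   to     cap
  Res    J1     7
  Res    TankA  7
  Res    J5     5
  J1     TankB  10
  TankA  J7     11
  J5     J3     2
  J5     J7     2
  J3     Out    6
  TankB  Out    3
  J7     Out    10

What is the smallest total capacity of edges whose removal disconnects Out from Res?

Augment Res→J1→TankB→Out: bottleneck 3, flow now 3.
Augment Res→TankA→J7→Out: bottleneck 7, flow now 10.
Augment Res→J5→J3→Out: bottleneck 2, flow now 12.
Augment Res→J5→J7→Out: bottleneck 2, flow now 14.
No augmenting path remains; maximum flow = 14.
By max-flow min-cut, the minimum cut capacity equals the max flow.
In the residual graph, reachable from Res: {Res, J1, J5, TankB}.
Min-cut edges: Res→TankA (7), J5→J3 (2), J5→J7 (2), TankB→Out (3); capacity 7 + 2 + 2 + 3 = 14.

14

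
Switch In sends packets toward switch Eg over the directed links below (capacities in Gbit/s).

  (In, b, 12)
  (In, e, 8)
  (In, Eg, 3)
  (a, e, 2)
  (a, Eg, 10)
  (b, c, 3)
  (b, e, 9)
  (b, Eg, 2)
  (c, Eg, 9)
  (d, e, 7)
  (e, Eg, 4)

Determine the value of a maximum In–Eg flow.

Augment In→Eg: bottleneck 3, flow now 3.
Augment In→b→Eg: bottleneck 2, flow now 5.
Augment In→e→Eg: bottleneck 4, flow now 9.
Augment In→b→c→Eg: bottleneck 3, flow now 12.
No augmenting path remains; maximum flow = 12.
In the residual graph, reachable from In: {In, b, e}.
Min-cut edges: In→Eg (3), b→c (3), b→Eg (2), e→Eg (4); capacity 3 + 3 + 2 + 4 = 12.
This cut is saturated, so no flow can exceed 12.

12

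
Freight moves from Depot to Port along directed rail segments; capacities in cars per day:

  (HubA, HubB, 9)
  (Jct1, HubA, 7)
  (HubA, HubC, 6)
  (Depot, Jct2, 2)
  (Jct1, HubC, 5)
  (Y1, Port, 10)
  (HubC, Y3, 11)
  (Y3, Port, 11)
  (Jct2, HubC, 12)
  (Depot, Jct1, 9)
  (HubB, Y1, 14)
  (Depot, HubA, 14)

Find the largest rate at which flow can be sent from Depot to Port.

20

Augment Depot→Jct2→HubC→Y3→Port: bottleneck 2, flow now 2.
Augment Depot→Jct1→HubC→Y3→Port: bottleneck 5, flow now 7.
Augment Depot→HubA→HubB→Y1→Port: bottleneck 9, flow now 16.
Augment Depot→HubA→HubC→Y3→Port: bottleneck 4, flow now 20.
No augmenting path remains; maximum flow = 20.
In the residual graph, reachable from Depot: {Depot, Jct2, Jct1, HubA, HubC}.
Min-cut edges: HubA→HubB (9), HubC→Y3 (11); capacity 9 + 11 = 20.
This cut is saturated, so no flow can exceed 20.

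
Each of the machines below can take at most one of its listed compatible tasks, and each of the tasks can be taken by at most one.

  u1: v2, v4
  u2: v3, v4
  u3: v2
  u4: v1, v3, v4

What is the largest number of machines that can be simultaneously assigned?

4

Unit-capacity flow: source→left, listed edges, right→sink; max matching = max flow.
Augmenting path u1→v2 (+1); matched 1.
Augmenting path u2→v3 (+1); matched 2.
Augmenting path u4→v1 (+1); matched 3.
Augmenting path u3→v2→u1→v4 (+1); matched 4.
No augmenting path remains; maximum matching = 4.
König certificate: {u1, u2, u3, u4} is a vertex cover of size 4 (every listed pair touches it), so no matching can be larger.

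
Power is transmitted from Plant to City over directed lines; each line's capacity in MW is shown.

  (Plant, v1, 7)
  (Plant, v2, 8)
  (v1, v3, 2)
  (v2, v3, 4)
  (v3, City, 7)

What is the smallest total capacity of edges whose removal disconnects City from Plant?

6

Augment Plant→v1→v3→City: bottleneck 2, flow now 2.
Augment Plant→v2→v3→City: bottleneck 4, flow now 6.
No augmenting path remains; maximum flow = 6.
By max-flow min-cut, the minimum cut capacity equals the max flow.
In the residual graph, reachable from Plant: {Plant, v1, v2}.
Min-cut edges: v1→v3 (2), v2→v3 (4); capacity 2 + 4 = 6.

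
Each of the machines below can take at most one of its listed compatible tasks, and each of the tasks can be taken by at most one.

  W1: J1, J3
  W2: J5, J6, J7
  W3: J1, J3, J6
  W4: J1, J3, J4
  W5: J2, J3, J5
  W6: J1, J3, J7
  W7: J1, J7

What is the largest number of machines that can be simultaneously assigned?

Unit-capacity flow: source→left, listed edges, right→sink; max matching = max flow.
Augmenting path W1→J1 (+1); matched 1.
Augmenting path W2→J5 (+1); matched 2.
Augmenting path W3→J3 (+1); matched 3.
Augmenting path W4→J4 (+1); matched 4.
Augmenting path W5→J2 (+1); matched 5.
Augmenting path W6→J7 (+1); matched 6.
Augmenting path W7→J1→W1→J3→W3→J6 (+1); matched 7.
No augmenting path remains; maximum matching = 7.
König certificate: {W1, W2, W3, W4, W5, W6, W7} is a vertex cover of size 7 (every listed pair touches it), so no matching can be larger.

7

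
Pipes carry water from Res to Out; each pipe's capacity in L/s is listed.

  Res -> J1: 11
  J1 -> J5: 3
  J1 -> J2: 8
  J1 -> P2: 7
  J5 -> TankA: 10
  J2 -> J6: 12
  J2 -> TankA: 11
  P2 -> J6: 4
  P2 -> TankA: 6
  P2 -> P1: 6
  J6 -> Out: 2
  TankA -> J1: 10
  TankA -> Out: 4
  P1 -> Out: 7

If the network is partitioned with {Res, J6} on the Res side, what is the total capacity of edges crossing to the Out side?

Edges leaving {Res, J6}: Res→J1 (11), J6→Out (2).
Cut capacity = 11 + 2 = 13.

13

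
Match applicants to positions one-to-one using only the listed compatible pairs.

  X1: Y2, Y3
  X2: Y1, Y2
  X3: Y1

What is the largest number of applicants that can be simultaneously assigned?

Unit-capacity flow: source→left, listed edges, right→sink; max matching = max flow.
Augmenting path X1→Y2 (+1); matched 1.
Augmenting path X2→Y1 (+1); matched 2.
Augmenting path X3→Y1→X2→Y2→X1→Y3 (+1); matched 3.
No augmenting path remains; maximum matching = 3.
König certificate: {X1, X2, X3} is a vertex cover of size 3 (every listed pair touches it), so no matching can be larger.

3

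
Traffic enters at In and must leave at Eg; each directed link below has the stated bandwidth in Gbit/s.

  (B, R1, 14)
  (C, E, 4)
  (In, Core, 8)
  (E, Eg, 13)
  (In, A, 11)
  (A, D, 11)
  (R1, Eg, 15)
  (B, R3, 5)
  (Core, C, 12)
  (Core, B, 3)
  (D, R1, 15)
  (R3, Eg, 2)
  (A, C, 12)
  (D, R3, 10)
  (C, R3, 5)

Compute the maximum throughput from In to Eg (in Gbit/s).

Augment In→Core→B→R1→Eg: bottleneck 3, flow now 3.
Augment In→Core→C→E→Eg: bottleneck 4, flow now 7.
Augment In→Core→C→R3→Eg: bottleneck 1, flow now 8.
Augment In→A→D→R1→Eg: bottleneck 11, flow now 19.
No augmenting path remains; maximum flow = 19.
In the residual graph, reachable from In: {In}.
Min-cut edges: In→Core (8), In→A (11); capacity 8 + 11 = 19.
This cut is saturated, so no flow can exceed 19.

19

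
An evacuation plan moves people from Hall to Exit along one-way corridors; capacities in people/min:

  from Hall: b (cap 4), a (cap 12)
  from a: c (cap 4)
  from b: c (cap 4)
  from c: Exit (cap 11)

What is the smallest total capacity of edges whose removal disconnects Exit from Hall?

Augment Hall→a→c→Exit: bottleneck 4, flow now 4.
Augment Hall→b→c→Exit: bottleneck 4, flow now 8.
No augmenting path remains; maximum flow = 8.
By max-flow min-cut, the minimum cut capacity equals the max flow.
In the residual graph, reachable from Hall: {Hall, a}.
Min-cut edges: Hall→b (4), a→c (4); capacity 4 + 4 = 8.

8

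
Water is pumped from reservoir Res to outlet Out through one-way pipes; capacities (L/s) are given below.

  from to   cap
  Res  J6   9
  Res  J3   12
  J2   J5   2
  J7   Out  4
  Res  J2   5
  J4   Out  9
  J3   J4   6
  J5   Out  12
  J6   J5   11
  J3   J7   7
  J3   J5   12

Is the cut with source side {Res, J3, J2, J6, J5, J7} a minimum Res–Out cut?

Given cut capacity: 6 + 12 + 4 = 22.
Augment Res→J3→J4→Out: bottleneck 6, flow now 6.
Augment Res→J3→J5→Out: bottleneck 6, flow now 12.
Augment Res→J2→J5→Out: bottleneck 2, flow now 14.
Augment Res→J6→J5→Out: bottleneck 4, flow now 18.
Augment Res→J6→J5→J3→J7→Out: bottleneck 4, flow now 22. (uses reverse residual edge)
No augmenting path remains; maximum flow = 22.
Cut capacity 22 equals the max flow, so it is a minimum cut.

Yes — it is a minimum cut (capacity 22).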